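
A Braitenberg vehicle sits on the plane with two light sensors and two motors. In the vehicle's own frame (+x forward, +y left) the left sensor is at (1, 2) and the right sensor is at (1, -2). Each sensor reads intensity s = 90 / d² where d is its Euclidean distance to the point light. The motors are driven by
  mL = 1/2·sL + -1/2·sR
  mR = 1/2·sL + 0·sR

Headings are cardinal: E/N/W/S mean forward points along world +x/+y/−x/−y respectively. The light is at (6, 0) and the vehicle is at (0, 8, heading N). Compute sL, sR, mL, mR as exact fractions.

18/29 90/97 -432/2813 9/29

left sensor world pos  = (-2, 9); dL² = 145
right sensor world pos = (2, 9); dR² = 97
sL = 90/145 = 18/29
sR = 90/97 = 90/97
mL = 1/2·sL + -1/2·sR = -432/2813
mR = 1/2·sL + 0·sR = 9/29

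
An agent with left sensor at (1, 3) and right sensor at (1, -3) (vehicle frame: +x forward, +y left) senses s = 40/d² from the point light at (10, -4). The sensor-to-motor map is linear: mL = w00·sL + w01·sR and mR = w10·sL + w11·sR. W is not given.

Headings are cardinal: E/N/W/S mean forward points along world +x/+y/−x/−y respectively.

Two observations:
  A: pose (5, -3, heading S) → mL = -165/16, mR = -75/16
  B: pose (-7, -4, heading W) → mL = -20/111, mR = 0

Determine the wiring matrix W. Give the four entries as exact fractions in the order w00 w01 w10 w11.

-1 -1/2 -1/2 1/2

obs A: pose=(5,-3,S) → sL=10, sR=5/8, mL=-165/16, mR=-75/16
obs B: pose=(-7,-4,W) → sL=40/333, sR=40/333, mL=-20/111, mR=0
sensor matrix S = [[10, 5/8], [40/333, 40/333]]; det S = 125/111
solve [mL_A; mL_B] = S·[w00; w01] and [mR_A; mR_B] = S·[w10; w11]:
  w00 = -1, w01 = -1/2, w10 = -1/2, w11 = 1/2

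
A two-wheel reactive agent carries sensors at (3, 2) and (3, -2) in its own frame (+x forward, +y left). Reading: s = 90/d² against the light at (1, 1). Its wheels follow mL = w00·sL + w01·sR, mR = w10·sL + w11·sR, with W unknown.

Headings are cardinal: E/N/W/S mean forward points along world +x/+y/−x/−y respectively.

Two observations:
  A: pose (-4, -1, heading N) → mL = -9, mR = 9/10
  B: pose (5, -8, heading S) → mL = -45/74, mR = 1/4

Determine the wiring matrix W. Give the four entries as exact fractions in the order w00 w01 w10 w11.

obs A: pose=(-4,-1,N) → sL=9/5, sR=9, mL=-9, mR=9/10
obs B: pose=(5,-8,S) → sL=1/2, sR=45/74, mL=-45/74, mR=1/4
sensor matrix S = [[9/5, 9], [1/2, 45/74]]; det S = -126/37
solve [mL_A; mL_B] = S·[w00; w01] and [mR_A; mR_B] = S·[w10; w11]:
  w00 = 0, w01 = -1, w10 = 1/2, w11 = 0

0 -1 1/2 0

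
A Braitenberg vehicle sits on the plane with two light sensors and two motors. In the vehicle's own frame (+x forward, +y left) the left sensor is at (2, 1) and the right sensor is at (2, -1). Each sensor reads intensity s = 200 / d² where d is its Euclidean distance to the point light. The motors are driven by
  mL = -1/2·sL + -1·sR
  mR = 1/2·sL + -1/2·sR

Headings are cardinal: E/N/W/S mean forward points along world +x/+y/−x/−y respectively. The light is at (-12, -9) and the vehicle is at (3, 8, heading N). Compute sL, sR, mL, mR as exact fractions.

left sensor world pos  = (2, 10); dL² = 557
right sensor world pos = (4, 10); dR² = 617
sL = 200/557 = 200/557
sR = 200/617 = 200/617
mL = -1/2·sL + -1·sR = -173100/343669
mR = 1/2·sL + -1/2·sR = 6000/343669

200/557 200/617 -173100/343669 6000/343669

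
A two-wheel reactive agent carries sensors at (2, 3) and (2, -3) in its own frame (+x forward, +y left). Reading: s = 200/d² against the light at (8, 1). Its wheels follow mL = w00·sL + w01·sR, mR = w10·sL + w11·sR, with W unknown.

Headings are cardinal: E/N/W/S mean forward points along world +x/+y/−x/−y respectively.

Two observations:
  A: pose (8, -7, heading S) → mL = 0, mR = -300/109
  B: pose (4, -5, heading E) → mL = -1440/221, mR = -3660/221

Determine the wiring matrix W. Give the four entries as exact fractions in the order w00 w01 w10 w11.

obs A: pose=(8,-7,S) → sL=200/109, sR=200/109, mL=0, mR=-300/109
obs B: pose=(4,-5,E) → sL=200/13, sR=40/17, mL=-1440/221, mR=-3660/221
sensor matrix S = [[200/109, 200/109], [200/13, 40/17]]; det S = -576000/24089
solve [mL_A; mL_B] = S·[w00; w01] and [mR_A; mR_B] = S·[w10; w11]:
  w00 = -1/2, w01 = 1/2, w10 = -1, w11 = -1/2

-1/2 1/2 -1 -1/2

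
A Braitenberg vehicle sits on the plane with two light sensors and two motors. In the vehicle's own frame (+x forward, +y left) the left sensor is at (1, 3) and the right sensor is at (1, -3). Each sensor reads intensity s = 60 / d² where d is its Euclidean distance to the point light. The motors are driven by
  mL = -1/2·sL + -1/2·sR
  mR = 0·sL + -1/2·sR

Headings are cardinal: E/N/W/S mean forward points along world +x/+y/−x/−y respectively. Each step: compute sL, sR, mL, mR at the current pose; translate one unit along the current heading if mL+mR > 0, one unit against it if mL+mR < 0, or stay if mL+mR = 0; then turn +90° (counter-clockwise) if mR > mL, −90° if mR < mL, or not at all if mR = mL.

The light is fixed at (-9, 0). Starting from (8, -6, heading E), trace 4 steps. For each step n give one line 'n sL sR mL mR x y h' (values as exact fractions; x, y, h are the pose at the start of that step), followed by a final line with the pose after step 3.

0 20/111 4/27 -164/999 -2/27 8 -6 E
1 30/97 30/193 -4350/18721 -15/193 7 -6 N
2 12/65 60/241 -3396/15665 -30/241 7 -7 W
3 15/116 3/13 -543/3016 -3/26 8 -7 S
final 8 -6 E

n=0: pose=(8,-6,E); sL=20/111, sR=4/27; mL=-164/999, mR=-2/27; mL+mR=-238/999 → advance -1; mR−mL=10/111 → turn +1·90°
n=1: pose=(7,-6,N); sL=30/97, sR=30/193; mL=-4350/18721, mR=-15/193; mL+mR=-5805/18721 → advance -1; mR−mL=15/97 → turn +1·90°
n=2: pose=(7,-7,W); sL=12/65, sR=60/241; mL=-3396/15665, mR=-30/241; mL+mR=-5346/15665 → advance -1; mR−mL=6/65 → turn +1·90°
n=3: pose=(8,-7,S); sL=15/116, sR=3/13; mL=-543/3016, mR=-3/26; mL+mR=-891/3016 → advance -1; mR−mL=15/232 → turn +1·90°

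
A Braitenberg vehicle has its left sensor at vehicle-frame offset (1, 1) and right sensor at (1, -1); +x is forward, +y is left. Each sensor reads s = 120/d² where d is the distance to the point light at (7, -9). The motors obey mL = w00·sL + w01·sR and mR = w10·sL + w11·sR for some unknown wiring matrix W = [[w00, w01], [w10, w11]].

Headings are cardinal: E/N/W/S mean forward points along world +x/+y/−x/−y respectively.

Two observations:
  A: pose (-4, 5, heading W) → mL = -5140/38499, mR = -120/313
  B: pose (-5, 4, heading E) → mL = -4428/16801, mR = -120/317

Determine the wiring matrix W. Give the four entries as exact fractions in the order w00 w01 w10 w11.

1/2 -1 -1 0

obs A: pose=(-4,5,W) → sL=120/313, sR=40/123, mL=-5140/38499, mR=-120/313
obs B: pose=(-5,4,E) → sL=120/317, sR=24/53, mL=-4428/16801, mR=-120/317
sensor matrix S = [[120/313, 40/123], [120/317, 24/53]]; det S = 10888960/215607233
solve [mL_A; mL_B] = S·[w00; w01] and [mR_A; mR_B] = S·[w10; w11]:
  w00 = 1/2, w01 = -1, w10 = -1, w11 = 0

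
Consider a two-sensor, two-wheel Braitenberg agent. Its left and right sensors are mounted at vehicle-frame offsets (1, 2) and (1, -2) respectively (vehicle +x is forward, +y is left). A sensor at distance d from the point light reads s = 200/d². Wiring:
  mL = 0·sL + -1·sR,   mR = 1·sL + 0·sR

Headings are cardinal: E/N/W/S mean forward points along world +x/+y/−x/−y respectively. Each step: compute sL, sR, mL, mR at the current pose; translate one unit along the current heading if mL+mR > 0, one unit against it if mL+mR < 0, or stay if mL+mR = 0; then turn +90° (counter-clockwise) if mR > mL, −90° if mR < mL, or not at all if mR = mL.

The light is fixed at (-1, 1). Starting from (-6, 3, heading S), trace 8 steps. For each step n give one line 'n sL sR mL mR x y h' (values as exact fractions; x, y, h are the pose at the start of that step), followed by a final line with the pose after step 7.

0 20 4 -4 20 -6 3 S
1 8 200/17 -200/17 8 -6 2 E
2 50/17 10 -10 50/17 -7 2 N
3 200/53 200/53 -200/53 200/53 -7 1 W
4 200/17 40/13 -40/13 200/17 -7 1 S
5 100/13 100/17 -100/17 100/13 -7 0 E
6 200/49 200/9 -200/9 200/49 -6 0 N
7 50/13 50/9 -50/9 50/13 -6 -1 W
final -5 -1 S

n=0: pose=(-6,3,S); sL=20, sR=4; mL=-4, mR=20; mL+mR=16 → advance +1; mR−mL=24 → turn +1·90°
n=1: pose=(-6,2,E); sL=8, sR=200/17; mL=-200/17, mR=8; mL+mR=-64/17 → advance -1; mR−mL=336/17 → turn +1·90°
n=2: pose=(-7,2,N); sL=50/17, sR=10; mL=-10, mR=50/17; mL+mR=-120/17 → advance -1; mR−mL=220/17 → turn +1·90°
n=3: pose=(-7,1,W); sL=200/53, sR=200/53; mL=-200/53, mR=200/53; mL+mR=0 → advance +0; mR−mL=400/53 → turn +1·90°
n=4: pose=(-7,1,S); sL=200/17, sR=40/13; mL=-40/13, mR=200/17; mL+mR=1920/221 → advance +1; mR−mL=3280/221 → turn +1·90°
n=5: pose=(-7,0,E); sL=100/13, sR=100/17; mL=-100/17, mR=100/13; mL+mR=400/221 → advance +1; mR−mL=3000/221 → turn +1·90°
n=6: pose=(-6,0,N); sL=200/49, sR=200/9; mL=-200/9, mR=200/49; mL+mR=-8000/441 → advance -1; mR−mL=11600/441 → turn +1·90°
n=7: pose=(-6,-1,W); sL=50/13, sR=50/9; mL=-50/9, mR=50/13; mL+mR=-200/117 → advance -1; mR−mL=1100/117 → turn +1·90°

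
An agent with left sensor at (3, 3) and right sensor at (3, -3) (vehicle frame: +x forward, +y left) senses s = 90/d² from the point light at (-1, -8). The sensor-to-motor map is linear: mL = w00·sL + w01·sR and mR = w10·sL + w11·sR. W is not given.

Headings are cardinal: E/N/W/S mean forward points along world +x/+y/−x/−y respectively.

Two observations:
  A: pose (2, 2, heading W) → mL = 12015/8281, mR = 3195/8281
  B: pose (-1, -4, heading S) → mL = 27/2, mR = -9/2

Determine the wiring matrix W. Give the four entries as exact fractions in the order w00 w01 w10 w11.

obs A: pose=(2,2,W) → sL=90/49, sR=90/169, mL=12015/8281, mR=3195/8281
obs B: pose=(-1,-4,S) → sL=9, sR=9, mL=27/2, mR=-9/2
sensor matrix S = [[90/49, 90/169], [9, 9]]; det S = 97200/8281
solve [mL_A; mL_B] = S·[w00; w01] and [mR_A; mR_B] = S·[w10; w11]:
  w00 = 1/2, w01 = 1, w10 = 1/2, w11 = -1

1/2 1 1/2 -1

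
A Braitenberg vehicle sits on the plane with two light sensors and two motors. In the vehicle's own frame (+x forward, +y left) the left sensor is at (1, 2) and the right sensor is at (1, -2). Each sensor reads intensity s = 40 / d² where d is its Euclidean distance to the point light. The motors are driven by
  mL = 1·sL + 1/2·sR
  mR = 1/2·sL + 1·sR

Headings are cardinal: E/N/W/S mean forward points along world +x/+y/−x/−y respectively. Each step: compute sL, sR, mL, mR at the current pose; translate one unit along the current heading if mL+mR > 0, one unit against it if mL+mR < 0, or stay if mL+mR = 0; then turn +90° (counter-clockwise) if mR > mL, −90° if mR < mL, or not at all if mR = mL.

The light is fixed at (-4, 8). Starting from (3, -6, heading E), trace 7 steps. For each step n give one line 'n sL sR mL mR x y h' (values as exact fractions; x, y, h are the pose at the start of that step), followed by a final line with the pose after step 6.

n=0: pose=(3,-6,E); sL=5/26, sR=1/8; mL=53/208, mR=23/104; mL+mR=99/208 → advance +1; mR−mL=-7/208 → turn -1·90°
n=1: pose=(4,-6,S); sL=8/65, sR=40/261; mL=3388/16965, mR=3644/16965; mL+mR=2344/5655 → advance +1; mR−mL=256/16965 → turn +1·90°
n=2: pose=(4,-7,E); sL=4/25, sR=4/37; mL=198/925, mR=174/925; mL+mR=372/925 → advance +1; mR−mL=-24/925 → turn -1·90°
n=3: pose=(5,-7,S); sL=40/377, sR=8/61; mL=3948/22997, mR=4236/22997; mL+mR=8184/22997 → advance +1; mR−mL=288/22997 → turn +1·90°
n=4: pose=(5,-8,E); sL=5/37, sR=5/53; mL=715/3922, mR=635/3922; mL+mR=675/1961 → advance +1; mR−mL=-40/1961 → turn -1·90°
n=5: pose=(6,-8,S); sL=40/433, sR=40/353; mL=22780/152849, mR=24380/152849; mL+mR=47160/152849 → advance +1; mR−mL=1600/152849 → turn +1·90°
n=6: pose=(6,-9,E); sL=20/173, sR=20/241; mL=6550/41693, mR=5870/41693; mL+mR=12420/41693 → advance +1; mR−mL=-680/41693 → turn -1·90°

0 5/26 1/8 53/208 23/104 3 -6 E
1 8/65 40/261 3388/16965 3644/16965 4 -6 S
2 4/25 4/37 198/925 174/925 4 -7 E
3 40/377 8/61 3948/22997 4236/22997 5 -7 S
4 5/37 5/53 715/3922 635/3922 5 -8 E
5 40/433 40/353 22780/152849 24380/152849 6 -8 S
6 20/173 20/241 6550/41693 5870/41693 6 -9 E
final 7 -9 S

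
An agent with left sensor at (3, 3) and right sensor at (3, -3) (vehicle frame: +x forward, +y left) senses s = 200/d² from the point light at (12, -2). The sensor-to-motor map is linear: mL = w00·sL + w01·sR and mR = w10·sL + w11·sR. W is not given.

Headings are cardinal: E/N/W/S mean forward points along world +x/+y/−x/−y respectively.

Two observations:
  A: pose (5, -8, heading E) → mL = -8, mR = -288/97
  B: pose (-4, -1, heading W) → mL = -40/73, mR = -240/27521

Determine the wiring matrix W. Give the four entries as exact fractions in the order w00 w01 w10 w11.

-1 0 -1/2 1/2

obs A: pose=(5,-8,E) → sL=8, sR=200/97, mL=-8, mR=-288/97
obs B: pose=(-4,-1,W) → sL=40/73, sR=200/377, mL=-40/73, mR=-240/27521
sensor matrix S = [[8, 200/97], [40/73, 200/377]]; det S = 8313600/2669537
solve [mL_A; mL_B] = S·[w00; w01] and [mR_A; mR_B] = S·[w10; w11]:
  w00 = -1, w01 = 0, w10 = -1/2, w11 = 1/2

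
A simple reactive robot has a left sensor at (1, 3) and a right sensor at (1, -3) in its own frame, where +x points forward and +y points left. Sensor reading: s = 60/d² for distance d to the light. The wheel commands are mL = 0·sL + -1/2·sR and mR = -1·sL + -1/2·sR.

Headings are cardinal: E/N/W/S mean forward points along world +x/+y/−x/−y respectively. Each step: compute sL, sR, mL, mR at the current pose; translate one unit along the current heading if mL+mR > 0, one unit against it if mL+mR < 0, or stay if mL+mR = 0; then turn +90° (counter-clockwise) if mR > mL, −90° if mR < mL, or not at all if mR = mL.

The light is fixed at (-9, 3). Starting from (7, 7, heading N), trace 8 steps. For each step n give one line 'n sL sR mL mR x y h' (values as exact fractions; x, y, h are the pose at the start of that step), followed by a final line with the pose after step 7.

0 30/97 30/193 -15/193 -7245/18721 7 7 N
1 12/65 60/289 -30/289 -5418/18785 7 6 E
2 15/82 15/37 -15/74 -585/1517 6 6 S
3 60/197 12/49 -6/49 -4122/9653 6 7 W
4 30/97 30/193 -15/193 -7245/18721 7 7 N
5 12/65 60/289 -30/289 -5418/18785 7 6 E
6 15/82 15/37 -15/74 -585/1517 6 6 S
7 60/197 12/49 -6/49 -4122/9653 6 7 W
final 7 7 N

n=0: pose=(7,7,N); sL=30/97, sR=30/193; mL=-15/193, mR=-7245/18721; mL+mR=-8700/18721 → advance -1; mR−mL=-30/97 → turn -1·90°
n=1: pose=(7,6,E); sL=12/65, sR=60/289; mL=-30/289, mR=-5418/18785; mL+mR=-7368/18785 → advance -1; mR−mL=-12/65 → turn -1·90°
n=2: pose=(6,6,S); sL=15/82, sR=15/37; mL=-15/74, mR=-585/1517; mL+mR=-1785/3034 → advance -1; mR−mL=-15/82 → turn -1·90°
n=3: pose=(6,7,W); sL=60/197, sR=12/49; mL=-6/49, mR=-4122/9653; mL+mR=-5304/9653 → advance -1; mR−mL=-60/197 → turn -1·90°
n=4: pose=(7,7,N); sL=30/97, sR=30/193; mL=-15/193, mR=-7245/18721; mL+mR=-8700/18721 → advance -1; mR−mL=-30/97 → turn -1·90°
n=5: pose=(7,6,E); sL=12/65, sR=60/289; mL=-30/289, mR=-5418/18785; mL+mR=-7368/18785 → advance -1; mR−mL=-12/65 → turn -1·90°
n=6: pose=(6,6,S); sL=15/82, sR=15/37; mL=-15/74, mR=-585/1517; mL+mR=-1785/3034 → advance -1; mR−mL=-15/82 → turn -1·90°
n=7: pose=(6,7,W); sL=60/197, sR=12/49; mL=-6/49, mR=-4122/9653; mL+mR=-5304/9653 → advance -1; mR−mL=-60/197 → turn -1·90°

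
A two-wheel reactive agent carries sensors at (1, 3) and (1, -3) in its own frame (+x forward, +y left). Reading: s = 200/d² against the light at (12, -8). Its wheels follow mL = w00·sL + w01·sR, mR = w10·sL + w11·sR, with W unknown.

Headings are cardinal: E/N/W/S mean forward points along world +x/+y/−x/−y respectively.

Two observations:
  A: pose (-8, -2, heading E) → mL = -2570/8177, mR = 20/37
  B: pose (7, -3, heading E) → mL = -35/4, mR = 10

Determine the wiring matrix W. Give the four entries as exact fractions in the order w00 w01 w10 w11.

obs A: pose=(-8,-2,E) → sL=100/221, sR=20/37, mL=-2570/8177, mR=20/37
obs B: pose=(7,-3,E) → sL=5/2, sR=10, mL=-35/4, mR=10
sensor matrix S = [[100/221, 20/37], [5/2, 10]]; det S = 25950/8177
solve [mL_A; mL_B] = S·[w00; w01] and [mR_A; mR_B] = S·[w10; w11]:
  w00 = 1/2, w01 = -1, w10 = 0, w11 = 1

1/2 -1 0 1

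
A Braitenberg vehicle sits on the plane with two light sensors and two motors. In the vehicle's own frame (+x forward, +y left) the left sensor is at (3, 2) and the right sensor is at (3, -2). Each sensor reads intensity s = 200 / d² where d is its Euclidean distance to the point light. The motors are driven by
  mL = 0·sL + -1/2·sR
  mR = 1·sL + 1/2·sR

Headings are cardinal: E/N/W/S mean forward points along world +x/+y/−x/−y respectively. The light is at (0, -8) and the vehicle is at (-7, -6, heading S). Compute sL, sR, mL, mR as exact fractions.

left sensor world pos  = (-5, -9); dL² = 26
right sensor world pos = (-9, -9); dR² = 82
sL = 200/26 = 100/13
sR = 200/82 = 100/41
mL = 0·sL + -1/2·sR = -50/41
mR = 1·sL + 1/2·sR = 4750/533

100/13 100/41 -50/41 4750/533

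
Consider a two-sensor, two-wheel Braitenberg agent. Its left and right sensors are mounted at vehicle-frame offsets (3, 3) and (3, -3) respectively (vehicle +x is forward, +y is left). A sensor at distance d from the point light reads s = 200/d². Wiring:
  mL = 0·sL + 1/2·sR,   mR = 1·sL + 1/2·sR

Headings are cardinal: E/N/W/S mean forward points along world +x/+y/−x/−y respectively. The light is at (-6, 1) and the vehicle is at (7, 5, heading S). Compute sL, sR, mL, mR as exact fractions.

left sensor world pos  = (10, 2); dL² = 257
right sensor world pos = (4, 2); dR² = 101
sL = 200/257 = 200/257
sR = 200/101 = 200/101
mL = 0·sL + 1/2·sR = 100/101
mR = 1·sL + 1/2·sR = 45900/25957

200/257 200/101 100/101 45900/25957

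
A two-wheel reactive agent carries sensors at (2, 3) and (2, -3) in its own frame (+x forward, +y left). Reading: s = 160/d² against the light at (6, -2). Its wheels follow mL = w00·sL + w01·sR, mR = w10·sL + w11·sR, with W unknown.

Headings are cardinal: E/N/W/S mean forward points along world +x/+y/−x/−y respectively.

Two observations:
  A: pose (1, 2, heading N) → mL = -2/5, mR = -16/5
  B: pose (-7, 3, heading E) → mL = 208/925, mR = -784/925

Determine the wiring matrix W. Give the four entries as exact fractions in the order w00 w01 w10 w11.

1 -1/2 1/2 -1

obs A: pose=(1,2,N) → sL=8/5, sR=4, mL=-2/5, mR=-16/5
obs B: pose=(-7,3,E) → sL=32/37, sR=32/25, mL=208/925, mR=-784/925
sensor matrix S = [[8/5, 4], [32/37, 32/25]]; det S = -6528/4625
solve [mL_A; mL_B] = S·[w00; w01] and [mR_A; mR_B] = S·[w10; w11]:
  w00 = 1, w01 = -1/2, w10 = 1/2, w11 = -1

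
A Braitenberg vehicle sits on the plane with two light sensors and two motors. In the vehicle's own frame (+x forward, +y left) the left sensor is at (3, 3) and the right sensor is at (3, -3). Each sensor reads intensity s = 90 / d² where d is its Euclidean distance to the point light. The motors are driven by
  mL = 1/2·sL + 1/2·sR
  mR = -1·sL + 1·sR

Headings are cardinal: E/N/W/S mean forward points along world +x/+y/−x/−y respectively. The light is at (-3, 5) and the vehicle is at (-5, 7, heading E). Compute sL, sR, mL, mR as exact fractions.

45/13 45 315/13 540/13

left sensor world pos  = (-2, 10); dL² = 26
right sensor world pos = (-2, 4); dR² = 2
sL = 90/26 = 45/13
sR = 90/2 = 45
mL = 1/2·sL + 1/2·sR = 315/13
mR = -1·sL + 1·sR = 540/13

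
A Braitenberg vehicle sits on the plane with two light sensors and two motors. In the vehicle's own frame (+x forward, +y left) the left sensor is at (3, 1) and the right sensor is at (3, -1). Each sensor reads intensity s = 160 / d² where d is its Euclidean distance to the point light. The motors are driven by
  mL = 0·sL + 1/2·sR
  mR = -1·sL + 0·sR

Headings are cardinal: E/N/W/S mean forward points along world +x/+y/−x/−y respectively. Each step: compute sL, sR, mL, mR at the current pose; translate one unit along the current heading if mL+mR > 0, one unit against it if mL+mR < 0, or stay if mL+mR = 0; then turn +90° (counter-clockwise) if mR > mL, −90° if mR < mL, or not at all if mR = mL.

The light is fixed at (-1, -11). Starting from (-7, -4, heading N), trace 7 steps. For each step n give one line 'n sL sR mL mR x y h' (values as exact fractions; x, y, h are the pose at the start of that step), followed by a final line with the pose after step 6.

n=0: pose=(-7,-4,N); sL=160/149, sR=32/25; mL=16/25, mR=-160/149; mL+mR=-1616/3725 → advance -1; mR−mL=-6384/3725 → turn -1·90°
n=1: pose=(-7,-5,E); sL=80/29, sR=80/17; mL=40/17, mR=-80/29; mL+mR=-200/493 → advance -1; mR−mL=-2520/493 → turn -1·90°
n=2: pose=(-8,-5,S); sL=32/9, sR=160/73; mL=80/73, mR=-32/9; mL+mR=-1616/657 → advance -1; mR−mL=-3056/657 → turn -1·90°
n=3: pose=(-8,-4,W); sL=20/17, sR=40/41; mL=20/41, mR=-20/17; mL+mR=-480/697 → advance -1; mR−mL=-1160/697 → turn -1·90°
n=4: pose=(-7,-4,N); sL=160/149, sR=32/25; mL=16/25, mR=-160/149; mL+mR=-1616/3725 → advance -1; mR−mL=-6384/3725 → turn -1·90°
n=5: pose=(-7,-5,E); sL=80/29, sR=80/17; mL=40/17, mR=-80/29; mL+mR=-200/493 → advance -1; mR−mL=-2520/493 → turn -1·90°
n=6: pose=(-8,-5,S); sL=32/9, sR=160/73; mL=80/73, mR=-32/9; mL+mR=-1616/657 → advance -1; mR−mL=-3056/657 → turn -1·90°

0 160/149 32/25 16/25 -160/149 -7 -4 N
1 80/29 80/17 40/17 -80/29 -7 -5 E
2 32/9 160/73 80/73 -32/9 -8 -5 S
3 20/17 40/41 20/41 -20/17 -8 -4 W
4 160/149 32/25 16/25 -160/149 -7 -4 N
5 80/29 80/17 40/17 -80/29 -7 -5 E
6 32/9 160/73 80/73 -32/9 -8 -5 S
final -8 -4 W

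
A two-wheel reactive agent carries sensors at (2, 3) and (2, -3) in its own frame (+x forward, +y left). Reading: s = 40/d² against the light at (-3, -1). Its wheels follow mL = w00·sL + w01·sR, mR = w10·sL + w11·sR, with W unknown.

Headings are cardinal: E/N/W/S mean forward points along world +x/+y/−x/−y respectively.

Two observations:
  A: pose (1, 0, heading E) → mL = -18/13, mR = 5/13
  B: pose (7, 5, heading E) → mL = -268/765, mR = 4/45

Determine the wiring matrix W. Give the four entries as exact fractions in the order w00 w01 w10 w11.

-1/2 -1 1/2 0

obs A: pose=(1,0,E) → sL=10/13, sR=1, mL=-18/13, mR=5/13
obs B: pose=(7,5,E) → sL=8/45, sR=40/153, mL=-268/765, mR=4/45
sensor matrix S = [[10/13, 1], [8/45, 40/153]]; det S = 232/9945
solve [mL_A; mL_B] = S·[w00; w01] and [mR_A; mR_B] = S·[w10; w11]:
  w00 = -1/2, w01 = -1, w10 = 1/2, w11 = 0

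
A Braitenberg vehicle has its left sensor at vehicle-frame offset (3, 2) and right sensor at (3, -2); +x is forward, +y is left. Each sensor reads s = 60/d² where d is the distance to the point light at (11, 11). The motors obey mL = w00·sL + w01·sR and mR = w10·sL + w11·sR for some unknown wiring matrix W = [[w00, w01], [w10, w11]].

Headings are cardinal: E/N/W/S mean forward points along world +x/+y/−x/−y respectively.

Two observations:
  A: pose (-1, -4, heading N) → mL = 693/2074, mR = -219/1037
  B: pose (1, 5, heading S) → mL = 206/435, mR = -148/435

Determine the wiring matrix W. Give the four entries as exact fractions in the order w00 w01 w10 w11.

obs A: pose=(-1,-4,N) → sL=3/17, sR=15/61, mL=693/2074, mR=-219/1037
obs B: pose=(1,5,S) → sL=12/29, sR=4/15, mL=206/435, mR=-148/435
sensor matrix S = [[3/17, 15/61], [12/29, 4/15]]; det S = -8224/150365
solve [mL_A; mL_B] = S·[w00; w01] and [mR_A; mR_B] = S·[w10; w11]:
  w00 = 1/2, w01 = 1, w10 = -1/2, w11 = -1/2

1/2 1 -1/2 -1/2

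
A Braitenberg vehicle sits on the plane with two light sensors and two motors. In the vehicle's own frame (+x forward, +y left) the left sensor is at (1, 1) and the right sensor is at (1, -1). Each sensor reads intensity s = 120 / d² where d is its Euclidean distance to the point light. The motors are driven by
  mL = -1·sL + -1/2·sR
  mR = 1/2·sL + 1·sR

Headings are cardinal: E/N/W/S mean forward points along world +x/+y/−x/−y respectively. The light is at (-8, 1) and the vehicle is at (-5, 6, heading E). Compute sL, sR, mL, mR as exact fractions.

30/13 15/4 -435/104 255/52

left sensor world pos  = (-4, 7); dL² = 52
right sensor world pos = (-4, 5); dR² = 32
sL = 120/52 = 30/13
sR = 120/32 = 15/4
mL = -1·sL + -1/2·sR = -435/104
mR = 1/2·sL + 1·sR = 255/52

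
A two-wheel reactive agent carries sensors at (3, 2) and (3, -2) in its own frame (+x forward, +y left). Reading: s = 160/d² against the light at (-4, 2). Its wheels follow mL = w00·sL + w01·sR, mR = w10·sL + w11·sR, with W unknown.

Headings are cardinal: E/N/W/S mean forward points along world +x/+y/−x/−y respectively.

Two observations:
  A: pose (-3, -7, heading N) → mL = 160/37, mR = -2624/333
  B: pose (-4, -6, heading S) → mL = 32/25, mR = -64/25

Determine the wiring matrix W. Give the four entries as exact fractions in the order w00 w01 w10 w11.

1 0 -1 -1

obs A: pose=(-3,-7,N) → sL=160/37, sR=32/9, mL=160/37, mR=-2624/333
obs B: pose=(-4,-6,S) → sL=32/25, sR=32/25, mL=32/25, mR=-64/25
sensor matrix S = [[160/37, 32/9], [32/25, 32/25]]; det S = 8192/8325
solve [mL_A; mL_B] = S·[w00; w01] and [mR_A; mR_B] = S·[w10; w11]:
  w00 = 1, w01 = 0, w10 = -1, w11 = -1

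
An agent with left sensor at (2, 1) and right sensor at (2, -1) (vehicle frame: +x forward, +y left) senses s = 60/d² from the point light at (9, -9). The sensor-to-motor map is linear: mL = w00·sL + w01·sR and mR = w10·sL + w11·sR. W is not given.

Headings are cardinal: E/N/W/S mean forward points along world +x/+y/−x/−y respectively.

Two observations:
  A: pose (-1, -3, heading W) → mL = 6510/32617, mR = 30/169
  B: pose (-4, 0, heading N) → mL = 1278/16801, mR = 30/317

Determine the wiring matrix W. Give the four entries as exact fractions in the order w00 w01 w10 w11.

obs A: pose=(-1,-3,W) → sL=60/169, sR=60/193, mL=6510/32617, mR=30/169
obs B: pose=(-4,0,N) → sL=60/317, sR=12/53, mL=1278/16801, mR=30/317
sensor matrix S = [[60/169, 60/193], [60/317, 12/53]]; det S = 11805120/547998217
solve [mL_A; mL_B] = S·[w00; w01] and [mR_A; mR_B] = S·[w10; w11]:
  w00 = 1, w01 = -1/2, w10 = 1/2, w11 = 0

1 -1/2 1/2 0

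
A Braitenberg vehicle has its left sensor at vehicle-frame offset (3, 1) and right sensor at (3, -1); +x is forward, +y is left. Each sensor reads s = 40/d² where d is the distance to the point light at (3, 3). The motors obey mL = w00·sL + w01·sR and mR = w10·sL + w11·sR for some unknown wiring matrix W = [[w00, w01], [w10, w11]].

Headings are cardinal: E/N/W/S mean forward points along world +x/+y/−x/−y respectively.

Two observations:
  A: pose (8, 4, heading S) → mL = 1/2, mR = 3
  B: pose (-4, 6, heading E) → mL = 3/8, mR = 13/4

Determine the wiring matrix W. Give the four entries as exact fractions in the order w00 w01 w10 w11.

obs A: pose=(8,4,S) → sL=1, sR=2, mL=1/2, mR=3
obs B: pose=(-4,6,E) → sL=5/4, sR=2, mL=3/8, mR=13/4
sensor matrix S = [[1, 2], [5/4, 2]]; det S = -1/2
solve [mL_A; mL_B] = S·[w00; w01] and [mR_A; mR_B] = S·[w10; w11]:
  w00 = -1/2, w01 = 1/2, w10 = 1, w11 = 1

-1/2 1/2 1 1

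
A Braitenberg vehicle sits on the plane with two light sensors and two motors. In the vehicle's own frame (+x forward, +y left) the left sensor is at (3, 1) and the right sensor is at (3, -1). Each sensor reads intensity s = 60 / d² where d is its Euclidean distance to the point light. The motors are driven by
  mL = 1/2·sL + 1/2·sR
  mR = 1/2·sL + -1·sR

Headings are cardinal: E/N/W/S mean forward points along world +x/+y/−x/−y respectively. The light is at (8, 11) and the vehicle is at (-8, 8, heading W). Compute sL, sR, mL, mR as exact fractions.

60/377 12/73 4452/27521 -2334/27521

left sensor world pos  = (-11, 7); dL² = 377
right sensor world pos = (-11, 9); dR² = 365
sL = 60/377 = 60/377
sR = 60/365 = 12/73
mL = 1/2·sL + 1/2·sR = 4452/27521
mR = 1/2·sL + -1·sR = -2334/27521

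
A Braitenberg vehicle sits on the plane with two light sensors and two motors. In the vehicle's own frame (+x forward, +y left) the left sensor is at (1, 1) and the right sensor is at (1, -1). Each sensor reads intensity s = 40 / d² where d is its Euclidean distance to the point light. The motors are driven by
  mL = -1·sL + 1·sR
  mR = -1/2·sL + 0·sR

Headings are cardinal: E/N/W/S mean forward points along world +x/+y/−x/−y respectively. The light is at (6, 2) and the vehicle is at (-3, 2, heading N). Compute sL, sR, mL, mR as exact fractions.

40/101 8/13 288/1313 -20/101

left sensor world pos  = (-4, 3); dL² = 101
right sensor world pos = (-2, 3); dR² = 65
sL = 40/101 = 40/101
sR = 40/65 = 8/13
mL = -1·sL + 1·sR = 288/1313
mR = -1/2·sL + 0·sR = -20/101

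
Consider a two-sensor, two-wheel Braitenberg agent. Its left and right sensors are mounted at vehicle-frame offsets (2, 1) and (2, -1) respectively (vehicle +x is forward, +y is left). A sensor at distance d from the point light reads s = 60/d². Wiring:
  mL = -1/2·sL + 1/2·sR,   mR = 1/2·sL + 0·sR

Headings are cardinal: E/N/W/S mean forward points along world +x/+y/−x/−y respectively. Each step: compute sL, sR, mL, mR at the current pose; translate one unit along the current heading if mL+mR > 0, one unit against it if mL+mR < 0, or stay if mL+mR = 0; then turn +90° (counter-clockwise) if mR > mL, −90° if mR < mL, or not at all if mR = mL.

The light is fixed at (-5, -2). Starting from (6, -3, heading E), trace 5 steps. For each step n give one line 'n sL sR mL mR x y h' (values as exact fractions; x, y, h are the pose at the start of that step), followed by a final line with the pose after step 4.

n=0: pose=(6,-3,E); sL=60/169, sR=60/173; mL=-120/29237, mR=30/169; mL+mR=30/173 → advance +1; mR−mL=5310/29237 → turn +1·90°
n=1: pose=(7,-3,N); sL=30/61, sR=6/17; mL=-72/1037, mR=15/61; mL+mR=3/17 → advance +1; mR−mL=327/1037 → turn +1·90°
n=2: pose=(7,-2,W); sL=60/101, sR=60/101; mL=0, mR=30/101; mL+mR=30/101 → advance +1; mR−mL=30/101 → turn +1·90°
n=3: pose=(6,-2,S); sL=15/37, sR=15/26; mL=165/1924, mR=15/74; mL+mR=15/52 → advance +1; mR−mL=225/1924 → turn +1·90°
n=4: pose=(6,-3,E); sL=60/169, sR=60/173; mL=-120/29237, mR=30/169; mL+mR=30/173 → advance +1; mR−mL=5310/29237 → turn +1·90°

0 60/169 60/173 -120/29237 30/169 6 -3 E
1 30/61 6/17 -72/1037 15/61 7 -3 N
2 60/101 60/101 0 30/101 7 -2 W
3 15/37 15/26 165/1924 15/74 6 -2 S
4 60/169 60/173 -120/29237 30/169 6 -3 E
final 7 -3 N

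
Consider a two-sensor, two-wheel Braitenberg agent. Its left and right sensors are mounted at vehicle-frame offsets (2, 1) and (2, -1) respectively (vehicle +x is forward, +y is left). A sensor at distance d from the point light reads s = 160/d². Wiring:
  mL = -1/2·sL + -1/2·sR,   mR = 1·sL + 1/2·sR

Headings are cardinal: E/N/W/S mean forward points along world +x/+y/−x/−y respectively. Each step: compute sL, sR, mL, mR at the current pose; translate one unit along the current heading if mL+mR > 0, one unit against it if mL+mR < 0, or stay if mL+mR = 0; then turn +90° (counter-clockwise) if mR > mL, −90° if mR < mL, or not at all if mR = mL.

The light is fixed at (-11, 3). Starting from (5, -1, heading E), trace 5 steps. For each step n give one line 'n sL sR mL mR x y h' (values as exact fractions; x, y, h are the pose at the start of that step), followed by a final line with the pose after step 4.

n=0: pose=(5,-1,E); sL=160/333, sR=160/349; mL=-54560/116217, mR=82480/116217; mL+mR=80/333 → advance +1; mR−mL=45680/38739 → turn +1·90°
n=1: pose=(6,-1,N); sL=8/13, sR=20/41; mL=-294/533, mR=458/533; mL+mR=4/13 → advance +1; mR−mL=752/533 → turn +1·90°
n=2: pose=(6,0,W); sL=160/241, sR=160/229; mL=-37600/55189, mR=55920/55189; mL+mR=80/241 → advance +1; mR−mL=93520/55189 → turn +1·90°
n=3: pose=(5,0,S); sL=80/157, sR=16/25; mL=-2256/3925, mR=3256/3925; mL+mR=40/157 → advance +1; mR−mL=5512/3925 → turn +1·90°
n=4: pose=(5,-1,E); sL=160/333, sR=160/349; mL=-54560/116217, mR=82480/116217; mL+mR=80/333 → advance +1; mR−mL=45680/38739 → turn +1·90°

0 160/333 160/349 -54560/116217 82480/116217 5 -1 E
1 8/13 20/41 -294/533 458/533 6 -1 N
2 160/241 160/229 -37600/55189 55920/55189 6 0 W
3 80/157 16/25 -2256/3925 3256/3925 5 0 S
4 160/333 160/349 -54560/116217 82480/116217 5 -1 E
final 6 -1 N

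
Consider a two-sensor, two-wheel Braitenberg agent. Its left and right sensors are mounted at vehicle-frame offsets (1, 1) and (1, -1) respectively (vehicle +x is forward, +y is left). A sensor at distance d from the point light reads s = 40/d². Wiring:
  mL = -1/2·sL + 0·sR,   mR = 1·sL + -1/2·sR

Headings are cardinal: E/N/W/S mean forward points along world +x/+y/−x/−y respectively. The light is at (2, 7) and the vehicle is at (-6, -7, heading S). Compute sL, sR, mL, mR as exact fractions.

20/137 20/153 -10/137 1690/20961

left sensor world pos  = (-5, -8); dL² = 274
right sensor world pos = (-7, -8); dR² = 306
sL = 40/274 = 20/137
sR = 40/306 = 20/153
mL = -1/2·sL + 0·sR = -10/137
mR = 1·sL + -1/2·sR = 1690/20961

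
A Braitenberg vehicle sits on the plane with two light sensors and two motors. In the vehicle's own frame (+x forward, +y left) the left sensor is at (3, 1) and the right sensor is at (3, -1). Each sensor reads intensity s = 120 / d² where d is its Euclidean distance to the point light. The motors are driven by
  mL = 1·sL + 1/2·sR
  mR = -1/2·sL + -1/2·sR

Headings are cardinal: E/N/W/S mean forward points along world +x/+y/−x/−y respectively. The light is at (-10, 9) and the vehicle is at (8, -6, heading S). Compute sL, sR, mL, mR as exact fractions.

left sensor world pos  = (9, -9); dL² = 685
right sensor world pos = (7, -9); dR² = 613
sL = 120/685 = 24/137
sR = 120/613 = 120/613
mL = 1·sL + 1/2·sR = 22932/83981
mR = -1/2·sL + -1/2·sR = -15576/83981

24/137 120/613 22932/83981 -15576/83981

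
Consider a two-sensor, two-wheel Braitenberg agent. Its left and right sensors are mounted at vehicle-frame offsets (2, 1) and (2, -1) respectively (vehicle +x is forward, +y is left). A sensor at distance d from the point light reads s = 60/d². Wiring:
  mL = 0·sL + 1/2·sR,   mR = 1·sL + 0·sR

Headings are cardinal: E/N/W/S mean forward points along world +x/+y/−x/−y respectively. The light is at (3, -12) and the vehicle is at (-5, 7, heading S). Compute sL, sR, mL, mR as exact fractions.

30/169 6/37 3/37 30/169

left sensor world pos  = (-4, 5); dL² = 338
right sensor world pos = (-6, 5); dR² = 370
sL = 60/338 = 30/169
sR = 60/370 = 6/37
mL = 0·sL + 1/2·sR = 3/37
mR = 1·sL + 0·sR = 30/169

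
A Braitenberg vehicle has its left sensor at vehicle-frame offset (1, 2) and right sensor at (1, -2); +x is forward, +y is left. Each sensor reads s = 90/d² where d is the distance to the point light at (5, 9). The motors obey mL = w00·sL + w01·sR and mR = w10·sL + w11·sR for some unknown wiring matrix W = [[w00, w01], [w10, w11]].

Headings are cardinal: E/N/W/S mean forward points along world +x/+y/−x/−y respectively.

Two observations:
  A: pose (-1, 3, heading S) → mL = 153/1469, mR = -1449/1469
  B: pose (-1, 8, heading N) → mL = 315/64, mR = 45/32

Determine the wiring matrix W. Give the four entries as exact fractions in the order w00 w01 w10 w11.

-1/2 1 -1 1/2

obs A: pose=(-1,3,S) → sL=18/13, sR=90/113, mL=153/1469, mR=-1449/1469
obs B: pose=(-1,8,N) → sL=45/32, sR=45/8, mL=315/64, mR=45/32
sensor matrix S = [[18/13, 90/113], [45/32, 45/8]]; det S = 156735/23504
solve [mL_A; mL_B] = S·[w00; w01] and [mR_A; mR_B] = S·[w10; w11]:
  w00 = -1/2, w01 = 1, w10 = -1, w11 = 1/2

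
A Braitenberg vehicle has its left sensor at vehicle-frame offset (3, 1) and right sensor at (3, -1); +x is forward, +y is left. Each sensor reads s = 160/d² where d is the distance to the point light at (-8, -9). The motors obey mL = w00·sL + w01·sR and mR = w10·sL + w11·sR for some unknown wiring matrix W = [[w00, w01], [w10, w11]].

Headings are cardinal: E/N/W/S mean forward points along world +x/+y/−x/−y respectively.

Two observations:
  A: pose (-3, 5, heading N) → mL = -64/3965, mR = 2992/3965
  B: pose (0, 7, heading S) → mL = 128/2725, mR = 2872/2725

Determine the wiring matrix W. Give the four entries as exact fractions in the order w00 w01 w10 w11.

obs A: pose=(-3,5,N) → sL=32/61, sR=32/65, mL=-64/3965, mR=2992/3965
obs B: pose=(0,7,S) → sL=16/25, sR=80/109, mL=128/2725, mR=2872/2725
sensor matrix S = [[32/61, 32/65], [16/25, 80/109]]; det S = 755712/10804625
solve [mL_A; mL_B] = S·[w00; w01] and [mR_A; mR_B] = S·[w10; w11]:
  w00 = -1/2, w01 = 1/2, w10 = 1/2, w11 = 1

-1/2 1/2 1/2 1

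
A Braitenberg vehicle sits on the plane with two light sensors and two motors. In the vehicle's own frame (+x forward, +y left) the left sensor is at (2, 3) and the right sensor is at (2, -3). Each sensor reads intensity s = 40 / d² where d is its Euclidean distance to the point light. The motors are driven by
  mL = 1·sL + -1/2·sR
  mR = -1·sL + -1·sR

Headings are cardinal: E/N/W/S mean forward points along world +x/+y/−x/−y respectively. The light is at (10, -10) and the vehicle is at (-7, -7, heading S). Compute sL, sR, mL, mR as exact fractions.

40/197 40/401 12100/78997 -23920/78997

left sensor world pos  = (-4, -9); dL² = 197
right sensor world pos = (-10, -9); dR² = 401
sL = 40/197 = 40/197
sR = 40/401 = 40/401
mL = 1·sL + -1/2·sR = 12100/78997
mR = -1·sL + -1·sR = -23920/78997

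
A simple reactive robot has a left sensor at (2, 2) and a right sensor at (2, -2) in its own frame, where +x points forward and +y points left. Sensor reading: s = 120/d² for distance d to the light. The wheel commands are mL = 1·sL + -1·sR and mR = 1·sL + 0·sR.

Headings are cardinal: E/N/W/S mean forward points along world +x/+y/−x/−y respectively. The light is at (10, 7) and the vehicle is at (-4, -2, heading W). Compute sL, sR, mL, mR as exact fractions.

120/377 24/61 -1728/22997 120/377

left sensor world pos  = (-6, -4); dL² = 377
right sensor world pos = (-6, 0); dR² = 305
sL = 120/377 = 120/377
sR = 120/305 = 24/61
mL = 1·sL + -1·sR = -1728/22997
mR = 1·sL + 0·sR = 120/377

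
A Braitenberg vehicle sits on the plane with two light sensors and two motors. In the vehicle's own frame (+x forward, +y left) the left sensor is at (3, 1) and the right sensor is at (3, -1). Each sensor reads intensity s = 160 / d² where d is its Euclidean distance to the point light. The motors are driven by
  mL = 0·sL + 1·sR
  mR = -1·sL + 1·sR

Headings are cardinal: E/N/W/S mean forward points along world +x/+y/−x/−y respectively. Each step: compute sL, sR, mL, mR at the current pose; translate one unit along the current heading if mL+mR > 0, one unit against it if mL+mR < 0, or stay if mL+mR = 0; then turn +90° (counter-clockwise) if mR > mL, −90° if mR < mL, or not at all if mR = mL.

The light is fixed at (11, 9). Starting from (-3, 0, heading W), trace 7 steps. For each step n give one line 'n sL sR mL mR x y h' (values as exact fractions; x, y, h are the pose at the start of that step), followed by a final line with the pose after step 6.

n=0: pose=(-3,0,W); sL=160/389, sR=160/353; mL=160/353, mR=5760/137317; mL+mR=68000/137317 → advance +1; mR−mL=-160/389 → turn -1·90°
n=1: pose=(-4,0,N); sL=40/73, sR=20/29; mL=20/29, mR=300/2117; mL+mR=1760/2117 → advance +1; mR−mL=-40/73 → turn -1·90°
n=2: pose=(-4,1,E); sL=160/193, sR=32/45; mL=32/45, mR=-1024/8685; mL+mR=5152/8685 → advance +1; mR−mL=-160/193 → turn -1·90°
n=3: pose=(-3,1,S); sL=16/29, sR=80/173; mL=80/173, mR=-448/5017; mL+mR=1872/5017 → advance +1; mR−mL=-16/29 → turn -1·90°
n=4: pose=(-3,0,W); sL=160/389, sR=160/353; mL=160/353, mR=5760/137317; mL+mR=68000/137317 → advance +1; mR−mL=-160/389 → turn -1·90°
n=5: pose=(-4,0,N); sL=40/73, sR=20/29; mL=20/29, mR=300/2117; mL+mR=1760/2117 → advance +1; mR−mL=-40/73 → turn -1·90°
n=6: pose=(-4,1,E); sL=160/193, sR=32/45; mL=32/45, mR=-1024/8685; mL+mR=5152/8685 → advance +1; mR−mL=-160/193 → turn -1·90°

0 160/389 160/353 160/353 5760/137317 -3 0 W
1 40/73 20/29 20/29 300/2117 -4 0 N
2 160/193 32/45 32/45 -1024/8685 -4 1 E
3 16/29 80/173 80/173 -448/5017 -3 1 S
4 160/389 160/353 160/353 5760/137317 -3 0 W
5 40/73 20/29 20/29 300/2117 -4 0 N
6 160/193 32/45 32/45 -1024/8685 -4 1 E
final -3 1 S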